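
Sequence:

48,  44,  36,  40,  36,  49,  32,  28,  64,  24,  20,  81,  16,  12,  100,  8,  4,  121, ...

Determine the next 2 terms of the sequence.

Positions follow the repeating pattern AAB; grouping by letter gives 2 tracks.
Track A: 48, 44, 40, 36, 32, 28, 24, 20, 16, 12, 8, 4 — linear: a_n = 52 − 4·n.
Track B: 36, 49, 64, 81, 100, 121 — perfect squares starting at 6².
The 19th slot belongs to track A; its 13th term is 0.
Term 20 comes from track A (its 14th entry): -4.

0, -4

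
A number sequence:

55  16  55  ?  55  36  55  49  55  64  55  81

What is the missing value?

Split by position mod 2 into 2 tracks.
Stream A: 55, 55, 55, 55, 55, 55. Always 55.
Stream B: 16, ?, 36, 49, 64, 81. Perfect squares starting at 4².
The gap is stream B's term 2; the rule gives 25.

25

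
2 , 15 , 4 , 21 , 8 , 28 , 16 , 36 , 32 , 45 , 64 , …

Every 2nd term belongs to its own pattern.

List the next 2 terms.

55, 128

The terms cycle through 2 interleaved subsequences.
Track A: 2, 4, 8, 16, 32, 64 — powers 2^1, 2^2, 2^3, ….
Track B: 15, 21, 28, 36, 45 — triangular numbers n(n+1)/2 for n = 5, 6, ….
Position 12 falls in track B as its term 6, giving 55.
Position 13 → track A, term 7 = 128.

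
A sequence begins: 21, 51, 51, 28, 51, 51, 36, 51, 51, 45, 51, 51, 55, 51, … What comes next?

51

The slot pattern repeats as ABB (period 3), so there are 2 interleaved tracks.
Subsequence A is 21, 28, 36, 45, 55, which is triangular numbers starting at T_6.
Subsequence B is 51, 51, 51, 51, 51, 51, 51, 51, 51, which is always 51.
Position 15 falls in subsequence B as its term 10, giving 51.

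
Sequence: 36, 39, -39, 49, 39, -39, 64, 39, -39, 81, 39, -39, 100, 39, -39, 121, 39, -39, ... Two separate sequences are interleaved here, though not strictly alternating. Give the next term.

Positions follow the repeating pattern ABB; grouping by letter gives 2 tracks.
Stream A = 36, 49, 64, 81, 100, 121: the squares 6², 7², 8², ….
Stream B = 39, -39, 39, -39, 39, -39, 39, -39, 39, -39, 39, -39: the oscillation 39·(−1)^(n+1).
Position 19 falls in stream A as its term 7, giving 144.

144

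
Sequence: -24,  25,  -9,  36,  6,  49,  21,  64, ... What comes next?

36

The terms cycle through 2 interleaved subsequences.
Stream A = -24, -9, 6, 21: adding 15 each time.
Stream B = 25, 36, 49, 64: the squares 5², 6², 7², ….
The 9th slot belongs to stream A; its 5th term is 36.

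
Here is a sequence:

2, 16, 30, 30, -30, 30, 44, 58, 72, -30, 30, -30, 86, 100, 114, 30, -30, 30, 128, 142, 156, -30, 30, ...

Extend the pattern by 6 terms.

The slot pattern repeats as AAABBB (period 6), so there are 2 interleaved tracks.
Subsequence A is 2, 16, 30, 44, 58, 72, 86, 100, 114, 128, 142, 156, which is linear: a_n = -12 + 14·n.
Subsequence B is 30, -30, 30, -30, 30, -30, 30, -30, 30, -30, 30, which is alternating ±30.
Term 24 comes from subsequence B (its 12th entry): -30.
Term 25 comes from subsequence A (its 13th entry): 170.
Position 26 → subsequence A, term 14 = 184.
Term 27 comes from subsequence A (its 15th entry): 198.
Position 28 falls in subsequence B as its term 13, giving 30.
Position 29 falls in subsequence B as its term 14, giving -30.

-30, 170, 184, 198, 30, -30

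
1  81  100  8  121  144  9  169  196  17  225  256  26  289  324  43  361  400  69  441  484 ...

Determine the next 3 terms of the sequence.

Reading positions in blocks of 3 reveals the pattern ABB — 2 tracks woven together.
Track A is 1, 8, 9, 17, 26, 43, 69, which is each term equals the sum of the previous two.
Track B is 81, 100, 121, 144, 169, 196, 225, 256, 289, 324, 361, 400, 441, 484, which is the squares 9², 10², 11², ….
Position 22 → track A, term 8 = 112.
Position 23 falls in track B as its term 15, giving 529.
Position 24 falls in track B as its term 16, giving 576.

112, 529, 576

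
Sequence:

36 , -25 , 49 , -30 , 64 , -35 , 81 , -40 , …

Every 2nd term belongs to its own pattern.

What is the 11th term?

121

Split by position mod 2 into 2 tracks.
Track A: 36, 49, 64, 81 — perfect squares starting at 6².
Track B: -25, -30, -35, -40 — arithmetic, step −5.
Position 11 falls in track A as its term 6, giving 121.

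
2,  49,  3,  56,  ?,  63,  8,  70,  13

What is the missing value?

Positions 1, 3, 5, … form one subsequence and positions 2, 4, 6, … form another.
Subsequence A: 2, 3, ?, 8, 13 — a Fibonacci-like recurrence a_n = a_{n-1} + a_{n-2}.
Subsequence B: 49, 56, 63, 70 — arithmetic, step +7.
The gap is subsequence A's term 3; the rule gives 5.

5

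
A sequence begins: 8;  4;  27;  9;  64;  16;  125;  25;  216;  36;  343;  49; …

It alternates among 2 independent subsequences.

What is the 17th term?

1000

Odd-indexed and even-indexed terms follow separate rules.
Subsequence A: 8, 27, 64, 125, 216, 343. Perfect cubes starting at 2³.
Subsequence B: 4, 9, 16, 25, 36, 49. Perfect squares starting at 2².
The 17th slot belongs to subsequence A; its 9th term is 1000.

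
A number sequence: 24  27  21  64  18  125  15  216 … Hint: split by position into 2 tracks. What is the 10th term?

Split by position mod 2 into 2 tracks.
Track A = 24, 21, 18, 15: arithmetic with common difference −3.
Track B = 27, 64, 125, 216: perfect cubes starting at 3³.
The 10th slot belongs to track B; its 5th term is 343.

343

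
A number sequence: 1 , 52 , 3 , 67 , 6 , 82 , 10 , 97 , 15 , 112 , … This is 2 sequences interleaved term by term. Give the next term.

The terms cycle through 2 interleaved subsequences.
Track A: 1, 3, 6, 10, 15 (triangular numbers n(n+1)/2 for n = 1, 2, …).
Track B: 52, 67, 82, 97, 112 (adding 15 each time).
The 11th slot belongs to track A; its 6th term is 21.

21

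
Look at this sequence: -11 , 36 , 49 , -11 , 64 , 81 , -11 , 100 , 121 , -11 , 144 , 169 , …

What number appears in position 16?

Reading positions in blocks of 3 reveals the pattern ABB — 2 tracks woven together.
Track A: -11, -11, -11, -11 (constant -11).
Track B: 36, 49, 64, 81, 100, 121, 144, 169 (the squares 6², 7², 8², …).
Position 16 → track A, term 6 = -11.

-11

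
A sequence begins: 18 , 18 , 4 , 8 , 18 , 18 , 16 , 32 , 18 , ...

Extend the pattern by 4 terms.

Reading positions in blocks of 4 reveals the pattern AABB — 2 tracks woven together.
Track A = 18, 18, 18, 18, 18: constant 18.
Track B = 4, 8, 16, 32: powers 2^2, 2^3, 2^4, ….
Position 10 falls in track A as its term 6, giving 18.
The 11th slot belongs to track B; its 5th term is 64.
Position 12 → track B, term 6 = 128.
The 13th slot belongs to track A; its 7th term is 18.

18, 64, 128, 18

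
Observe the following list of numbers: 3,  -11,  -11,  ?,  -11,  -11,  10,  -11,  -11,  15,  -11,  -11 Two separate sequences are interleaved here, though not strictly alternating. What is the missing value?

Reading positions in blocks of 3 reveals the pattern ABB — 2 tracks woven together.
Track A: 3, ?, 10, 15. Triangular numbers n(n+1)/2 for n = 2, 3, ….
Track B: -11, -11, -11, -11, -11, -11, -11, -11. Always -11.
Track A's pattern makes the blank 6.

6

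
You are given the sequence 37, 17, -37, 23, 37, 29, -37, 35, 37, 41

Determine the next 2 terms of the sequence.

-37, 47

Taking every 2nd term gives 2 separate tracks.
Track A: 37, -37, 37, -37, 37. Alternating ±37.
Track B: 17, 23, 29, 35, 41. Linear: a_n = 11 + 6·n.
The 11th slot belongs to track A; its 6th term is -37.
The 12th slot belongs to track B; its 6th term is 47.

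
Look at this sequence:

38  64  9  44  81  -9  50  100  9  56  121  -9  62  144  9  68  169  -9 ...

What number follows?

Split by position mod 3: positions 1, 4, 7, … form one track, and each other residue class forms its own.
Subsequence A: 38, 44, 50, 56, 62, 68. Adding 6 each time.
Subsequence B: 64, 81, 100, 121, 144, 169. Consecutive squares n² from n = 8.
Subsequence C: 9, -9, 9, -9, 9, -9. Oscillating between 9 and -9.
Term 19 comes from subsequence A (its 7th entry): 74.

74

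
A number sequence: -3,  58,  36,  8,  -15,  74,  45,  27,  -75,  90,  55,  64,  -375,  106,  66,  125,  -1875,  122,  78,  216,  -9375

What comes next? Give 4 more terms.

138, 91, 343, -46875

Read the sequence 4 terms at a time; column i is its own pattern.
Subsequence A is -3, -15, -75, -375, -1875, -9375, which is geometric, ×5 each step.
Subsequence B is 58, 74, 90, 106, 122, which is arithmetic with common difference +16.
Subsequence C is 36, 45, 55, 66, 78, which is triangular numbers n(n+1)/2 for n = 8, 9, ….
Subsequence D is 8, 27, 64, 125, 216, which is the cubes 2³, 3³, 4³, ….
Position 22 falls in subsequence B as its term 6, giving 138.
Position 23 → subsequence C, term 6 = 91.
Term 24 comes from subsequence D (its 6th entry): 343.
Term 25 comes from subsequence A (its 7th entry): -46875.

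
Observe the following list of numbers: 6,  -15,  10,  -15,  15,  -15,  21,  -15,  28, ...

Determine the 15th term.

Taking every 2nd term gives 2 separate tracks.
Track A = 6, 10, 15, 21, 28: triangular numbers starting at T_3.
Track B = -15, -15, -15, -15: constant -15.
The 15th slot belongs to track A; its 8th term is 55.

55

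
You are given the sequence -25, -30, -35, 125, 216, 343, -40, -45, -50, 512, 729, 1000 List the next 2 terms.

-55, -60

Reading positions in blocks of 6 reveals the pattern AAABBB — 2 tracks woven together.
Track A is -25, -30, -35, -40, -45, -50, which is arithmetic, step −5.
Track B is 125, 216, 343, 512, 729, 1000, which is the cubes 5³, 6³, 7³, ….
Term 13 comes from track A (its 7th entry): -55.
Position 14 → track A, term 8 = -60.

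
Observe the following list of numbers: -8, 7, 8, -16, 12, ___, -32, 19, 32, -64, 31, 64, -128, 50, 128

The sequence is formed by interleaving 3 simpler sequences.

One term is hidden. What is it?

Split by position mod 3 into 3 tracks.
Subsequence A: -8, -16, -32, -64, -128 — a geometric progression (common ratio 2).
Subsequence B: 7, 12, 19, 31, 50 — a Fibonacci-like recurrence a_n = a_{n-1} + a_{n-2}.
Subsequence C: 8, ?, 32, 64, 128 — powers 2^3, 2^4, 2^5, ….
The gap is subsequence C's term 2; the rule gives 16.

16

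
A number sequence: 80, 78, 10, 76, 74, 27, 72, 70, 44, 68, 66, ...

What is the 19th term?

56

The slot pattern repeats as AAB (period 3), so there are 2 interleaved tracks.
Stream A: 80, 78, 76, 74, 72, 70, 68, 66. Arithmetic, step −2.
Stream B: 10, 27, 44. Arithmetic, step +17.
Position 19 falls in stream A as its term 13, giving 56.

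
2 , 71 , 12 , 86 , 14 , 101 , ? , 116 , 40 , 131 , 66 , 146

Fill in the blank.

26

Taking every 2nd term gives 2 separate tracks.
Stream A: 2, 12, 14, ?, 40, 66 (each term equals the sum of the previous two).
Stream B: 71, 86, 101, 116, 131, 146 (adding 15 each time).
Filling stream A at index 4 by its rule yields 26.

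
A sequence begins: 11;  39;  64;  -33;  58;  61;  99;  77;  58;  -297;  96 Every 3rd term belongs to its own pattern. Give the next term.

55

Split by position mod 3: positions 1, 4, 7, … form one track, and each other residue class forms its own.
Subsequence A: 11, -33, 99, -297. A geometric progression (common ratio -3).
Subsequence B: 39, 58, 77, 96. Linear: a_n = 20 + 19·n.
Subsequence C: 64, 61, 58. Arithmetic, step −3.
The 12th slot belongs to subsequence C; its 4th term is 55.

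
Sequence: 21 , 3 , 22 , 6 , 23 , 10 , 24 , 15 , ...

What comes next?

Split by position mod 2 into 2 tracks.
Track A = 21, 22, 23, 24: linear: a_n = 20 + n.
Track B = 3, 6, 10, 15: triangular numbers starting at T_2.
The 9th slot belongs to track A; its 5th term is 25.

25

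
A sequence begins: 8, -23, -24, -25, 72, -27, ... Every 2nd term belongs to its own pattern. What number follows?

-216

Split by position mod 2 into 2 tracks.
Stream A is 8, -24, 72, which is a geometric progression (common ratio -3).
Stream B is -23, -25, -27, which is linear: a_n = -21 − 2·n.
The 7th slot belongs to stream A; its 4th term is -216.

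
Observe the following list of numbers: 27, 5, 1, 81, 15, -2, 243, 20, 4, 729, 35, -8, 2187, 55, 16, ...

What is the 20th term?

Split by position mod 3 into 3 tracks.
Track A: 27, 81, 243, 729, 2187. Powers 3^3, 3^4, 3^5, ….
Track B: 5, 15, 20, 35, 55. Fibonacci-style (each term is the sum of the two before it).
Track C: 1, -2, 4, -8, 16. Geometric with ratio -2.
The 20th slot belongs to track B; its 7th term is 145.

145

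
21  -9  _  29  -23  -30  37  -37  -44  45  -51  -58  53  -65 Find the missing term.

Reading positions in blocks of 3 reveals the pattern ABB — 2 tracks woven together.
Track A is 21, 29, 37, 45, 53, which is arithmetic with common difference +8.
Track B is -9, ?, -23, -30, -37, -44, -51, -58, -65, which is arithmetic, step −7.
Filling track B at index 2 by its rule yields -16.

-16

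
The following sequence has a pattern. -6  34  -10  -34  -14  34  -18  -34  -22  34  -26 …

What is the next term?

Odd-indexed and even-indexed terms follow separate rules.
Stream A = -6, -10, -14, -18, -22, -26: subtracting 4 each time.
Stream B = 34, -34, 34, -34, 34: the oscillation 34·(−1)^(n+1).
Position 12 falls in stream B as its term 6, giving -34.

-34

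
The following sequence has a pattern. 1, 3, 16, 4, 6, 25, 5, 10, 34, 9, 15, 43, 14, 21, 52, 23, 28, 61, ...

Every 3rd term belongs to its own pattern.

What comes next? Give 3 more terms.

37, 36, 70

Split by position mod 3 into 3 tracks.
Subsequence A is 1, 4, 5, 9, 14, 23, which is each term equals the sum of the previous two.
Subsequence B is 3, 6, 10, 15, 21, 28, which is triangular numbers starting at T_2.
Subsequence C is 16, 25, 34, 43, 52, 61, which is arithmetic, step +9.
Position 19 falls in subsequence A as its term 7, giving 37.
Term 20 comes from subsequence B (its 7th entry): 36.
Position 21 falls in subsequence C as its term 7, giving 70.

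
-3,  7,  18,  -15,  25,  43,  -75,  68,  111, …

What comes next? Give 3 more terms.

-375, 179, 290

Reading positions in blocks of 3 reveals the pattern ABB — 2 tracks woven together.
Track A: -3, -15, -75 (geometric with ratio 5).
Track B: 7, 18, 25, 43, 68, 111 (each term equals the sum of the previous two).
Position 10 falls in track A as its term 4, giving -375.
Position 11 → track B, term 7 = 179.
Position 12 falls in track B as its term 8, giving 290.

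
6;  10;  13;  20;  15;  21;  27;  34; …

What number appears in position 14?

Positions follow the repeating pattern AABB; grouping by letter gives 2 tracks.
Stream A: 6, 10, 15, 21 (triangular numbers n(n+1)/2 for n = 3, 4, …).
Stream B: 13, 20, 27, 34 (arithmetic, step +7).
Term 14 comes from stream A (its 8th entry): 55.

55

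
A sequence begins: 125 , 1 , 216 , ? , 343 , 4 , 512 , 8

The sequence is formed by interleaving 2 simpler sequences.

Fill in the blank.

2

Positions 1, 3, 5, … form one subsequence and positions 2, 4, 6, … form another.
Subsequence A is 125, 216, 343, 512, which is perfect cubes starting at 5³.
Subsequence B is 1, ?, 4, 8, which is successive powers of 2.
The gap is subsequence B's term 2; the rule gives 2.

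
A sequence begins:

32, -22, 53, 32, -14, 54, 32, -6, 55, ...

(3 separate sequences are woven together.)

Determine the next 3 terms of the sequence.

32, 2, 56

Split by position mod 3: positions 1, 4, 7, … form one track, and each other residue class forms its own.
Track A: 32, 32, 32 (always 32).
Track B: -22, -14, -6 (adding 8 each time).
Track C: 53, 54, 55 (adding 1 each time).
Term 10 comes from track A (its 4th entry): 32.
The 11th slot belongs to track B; its 4th term is 2.
The 12th slot belongs to track C; its 4th term is 56.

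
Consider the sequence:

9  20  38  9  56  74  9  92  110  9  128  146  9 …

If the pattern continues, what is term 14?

Reading positions in blocks of 3 reveals the pattern ABB — 2 tracks woven together.
Track A: 9, 9, 9, 9, 9 (the constant sequence 9).
Track B: 20, 38, 56, 74, 92, 110, 128, 146 (adding 18 each time).
Position 14 → track B, term 9 = 164.

164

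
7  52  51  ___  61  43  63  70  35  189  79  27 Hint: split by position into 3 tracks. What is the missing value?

Read the sequence 3 terms at a time; column i is its own pattern.
Track A = 7, ?, 63, 189: multiplying by 3 each time.
Track B = 52, 61, 70, 79: adding 9 each time.
Track C = 51, 43, 35, 27: linear: a_n = 59 − 8·n.
The gap is track A's term 2; the rule gives 21.

21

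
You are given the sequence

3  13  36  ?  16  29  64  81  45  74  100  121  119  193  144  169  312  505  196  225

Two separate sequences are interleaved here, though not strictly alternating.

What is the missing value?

The slot pattern repeats as AABB (period 4), so there are 2 interleaved tracks.
Track A is 3, 13, 16, 29, 45, 74, 119, 193, 312, 505, which is each term equals the sum of the previous two.
Track B is 36, ?, 64, 81, 100, 121, 144, 169, 196, 225, which is perfect squares starting at 6².
The gap is track B's term 2; the rule gives 49.

49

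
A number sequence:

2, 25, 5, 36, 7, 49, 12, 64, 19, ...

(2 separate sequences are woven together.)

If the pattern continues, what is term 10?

Taking every 2nd term gives 2 separate tracks.
Stream A is 2, 5, 7, 12, 19, which is each term equals the sum of the previous two.
Stream B is 25, 36, 49, 64, which is perfect squares starting at 5².
Term 10 comes from stream B (its 5th entry): 81.

81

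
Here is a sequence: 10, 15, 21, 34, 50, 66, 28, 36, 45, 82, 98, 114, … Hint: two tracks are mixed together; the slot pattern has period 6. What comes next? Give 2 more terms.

55, 66

Reading positions in blocks of 6 reveals the pattern AAABBB — 2 tracks woven together.
Track A: 10, 15, 21, 28, 36, 45. Triangular numbers n(n+1)/2 for n = 4, 5, ….
Track B: 34, 50, 66, 82, 98, 114. Arithmetic, step +16.
The 13th slot belongs to track A; its 7th term is 55.
The 14th slot belongs to track A; its 8th term is 66.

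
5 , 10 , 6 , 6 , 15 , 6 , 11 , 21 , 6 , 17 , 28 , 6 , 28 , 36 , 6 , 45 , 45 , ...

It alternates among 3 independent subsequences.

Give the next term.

6

The terms cycle through 3 interleaved subsequences.
Subsequence A is 5, 6, 11, 17, 28, 45, which is a Fibonacci-like recurrence a_n = a_{n-1} + a_{n-2}.
Subsequence B is 10, 15, 21, 28, 36, 45, which is triangular numbers starting at T_4.
Subsequence C is 6, 6, 6, 6, 6, which is always 6.
Position 18 falls in subsequence C as its term 6, giving 6.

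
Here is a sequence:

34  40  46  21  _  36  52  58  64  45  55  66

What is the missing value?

Reading positions in blocks of 6 reveals the pattern AAABBB — 2 tracks woven together.
Track A is 34, 40, 46, 52, 58, 64, which is arithmetic with common difference +6.
Track B is 21, ?, 36, 45, 55, 66, which is triangular numbers n(n+1)/2 for n = 6, 7, ….
Filling track B at index 2 by its rule yields 28.

28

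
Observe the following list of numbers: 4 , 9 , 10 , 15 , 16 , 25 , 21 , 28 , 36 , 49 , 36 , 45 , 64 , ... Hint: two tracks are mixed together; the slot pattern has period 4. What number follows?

81

The slot pattern repeats as AABB (period 4), so there are 2 interleaved tracks.
Track A: 4, 9, 16, 25, 36, 49, 64 — the squares 2², 3², 4², ….
Track B: 10, 15, 21, 28, 36, 45 — triangular numbers n(n+1)/2 for n = 4, 5, ….
Term 14 comes from track A (its 8th entry): 81.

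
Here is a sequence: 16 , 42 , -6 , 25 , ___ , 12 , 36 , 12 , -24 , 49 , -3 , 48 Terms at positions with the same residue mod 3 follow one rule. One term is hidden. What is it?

27

The terms cycle through 3 interleaved subsequences.
Track A is 16, 25, 36, 49, which is the squares 4², 5², 6², ….
Track B is 42, ?, 12, -3, which is subtracting 15 each time.
Track C is -6, 12, -24, 48, which is a geometric progression (common ratio -2).
Filling track B at index 2 by its rule yields 27.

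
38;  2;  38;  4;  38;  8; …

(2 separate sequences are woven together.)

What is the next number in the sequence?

Odd-indexed and even-indexed terms follow separate rules.
Track A: 38, 38, 38. The constant sequence 38.
Track B: 2, 4, 8. Geometric with ratio 2.
The 7th slot belongs to track A; its 4th term is 38.

38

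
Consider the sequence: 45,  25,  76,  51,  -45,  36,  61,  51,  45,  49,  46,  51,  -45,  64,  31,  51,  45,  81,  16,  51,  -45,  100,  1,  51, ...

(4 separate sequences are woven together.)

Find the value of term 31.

Read the sequence 4 terms at a time; column i is its own pattern.
Subsequence A = 45, -45, 45, -45, 45, -45: oscillating between 45 and -45.
Subsequence B = 25, 36, 49, 64, 81, 100: perfect squares starting at 5².
Subsequence C = 76, 61, 46, 31, 16, 1: arithmetic, step −15.
Subsequence D = 51, 51, 51, 51, 51, 51: the constant sequence 51.
Position 31 falls in subsequence C as its term 8, giving -29.

-29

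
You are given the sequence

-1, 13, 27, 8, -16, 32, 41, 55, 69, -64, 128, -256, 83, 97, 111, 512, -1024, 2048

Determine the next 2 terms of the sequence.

125, 139

Positions follow the repeating pattern AAABBB; grouping by letter gives 2 tracks.
Track A is -1, 13, 27, 41, 55, 69, 83, 97, 111, which is linear: a_n = -15 + 14·n.
Track B is 8, -16, 32, -64, 128, -256, 512, -1024, 2048, which is a geometric progression (common ratio -2).
Position 19 falls in track A as its term 10, giving 125.
The 20th slot belongs to track A; its 11th term is 139.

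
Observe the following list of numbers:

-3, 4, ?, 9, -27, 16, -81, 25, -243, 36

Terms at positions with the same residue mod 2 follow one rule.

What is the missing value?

Split by position mod 2 into 2 tracks.
Stream A is -3, ?, -27, -81, -243, which is geometric, ×3 each step.
Stream B is 4, 9, 16, 25, 36, which is perfect squares starting at 2².
The gap is stream A's term 2; the rule gives -9.

-9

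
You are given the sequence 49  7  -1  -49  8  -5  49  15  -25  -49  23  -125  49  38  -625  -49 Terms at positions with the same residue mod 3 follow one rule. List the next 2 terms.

61, -3125

The terms cycle through 3 interleaved subsequences.
Track A is 49, -49, 49, -49, 49, -49, which is the oscillation 49·(−1)^(n+1).
Track B is 7, 8, 15, 23, 38, which is Fibonacci-style (each term is the sum of the two before it).
Track C is -1, -5, -25, -125, -625, which is a geometric progression (common ratio 5).
Term 17 comes from track B (its 6th entry): 61.
The 18th slot belongs to track C; its 6th term is -3125.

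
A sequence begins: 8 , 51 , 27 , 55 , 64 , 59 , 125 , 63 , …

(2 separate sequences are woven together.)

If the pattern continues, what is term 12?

Positions 1, 3, 5, … form one subsequence and positions 2, 4, 6, … form another.
Stream A: 8, 27, 64, 125. Consecutive cubes n³ from n = 2.
Stream B: 51, 55, 59, 63. Linear: a_n = 47 + 4·n.
Position 12 falls in stream B as its term 6, giving 71.

71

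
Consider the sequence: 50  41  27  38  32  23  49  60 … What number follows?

14

Reading positions in blocks of 4 reveals the pattern AABB — 2 tracks woven together.
Track A: 50, 41, 32, 23. Linear: a_n = 59 − 9·n.
Track B: 27, 38, 49, 60. Adding 11 each time.
The 9th slot belongs to track A; its 5th term is 14.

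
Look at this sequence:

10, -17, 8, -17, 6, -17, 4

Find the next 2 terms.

-17, 2

The terms cycle through 2 interleaved subsequences.
Track A: 10, 8, 6, 4. Arithmetic with common difference −2.
Track B: -17, -17, -17. The constant sequence -17.
Position 8 → track B, term 4 = -17.
Position 9 falls in track A as its term 5, giving 2.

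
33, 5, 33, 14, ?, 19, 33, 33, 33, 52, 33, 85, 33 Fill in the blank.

The terms cycle through 2 interleaved subsequences.
Track A: 33, 33, ?, 33, 33, 33, 33 (the constant sequence 33).
Track B: 5, 14, 19, 33, 52, 85 (a Fibonacci-like recurrence a_n = a_{n-1} + a_{n-2}).
Filling track A at index 3 by its rule yields 33.

33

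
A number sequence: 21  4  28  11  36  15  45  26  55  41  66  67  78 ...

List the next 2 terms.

108, 91

Odd-indexed and even-indexed terms follow separate rules.
Track A: 21, 28, 36, 45, 55, 66, 78 (the triangular numbers T_6, T_7, …).
Track B: 4, 11, 15, 26, 41, 67 (each term equals the sum of the previous two).
The 14th slot belongs to track B; its 7th term is 108.
Position 15 → track A, term 8 = 91.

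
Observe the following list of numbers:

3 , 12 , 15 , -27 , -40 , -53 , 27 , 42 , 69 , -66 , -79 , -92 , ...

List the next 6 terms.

111, 180, 291, -105, -118, -131

Positions follow the repeating pattern AAABBB; grouping by letter gives 2 tracks.
Track A: 3, 12, 15, 27, 42, 69 (each term equals the sum of the previous two).
Track B: -27, -40, -53, -66, -79, -92 (arithmetic with common difference −13).
Position 13 falls in track A as its term 7, giving 111.
Position 14 falls in track A as its term 8, giving 180.
The 15th slot belongs to track A; its 9th term is 291.
The 16th slot belongs to track B; its 7th term is -105.
Position 17 falls in track B as its term 8, giving -118.
The 18th slot belongs to track B; its 9th term is -131.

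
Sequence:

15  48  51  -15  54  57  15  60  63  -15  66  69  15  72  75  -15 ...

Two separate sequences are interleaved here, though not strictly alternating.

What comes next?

Reading positions in blocks of 3 reveals the pattern ABB — 2 tracks woven together.
Track A = 15, -15, 15, -15, 15, -15: oscillating between 15 and -15.
Track B = 48, 51, 54, 57, 60, 63, 66, 69, 72, 75: adding 3 each time.
Position 17 → track B, term 11 = 78.

78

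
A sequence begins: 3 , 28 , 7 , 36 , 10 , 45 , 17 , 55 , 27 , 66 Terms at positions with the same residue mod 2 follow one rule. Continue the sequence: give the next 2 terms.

The terms cycle through 2 interleaved subsequences.
Subsequence A: 3, 7, 10, 17, 27. A Fibonacci-like recurrence a_n = a_{n-1} + a_{n-2}.
Subsequence B: 28, 36, 45, 55, 66. Triangular numbers n(n+1)/2 for n = 7, 8, ….
Position 11 falls in subsequence A as its term 6, giving 44.
Position 12 falls in subsequence B as its term 6, giving 78.

44, 78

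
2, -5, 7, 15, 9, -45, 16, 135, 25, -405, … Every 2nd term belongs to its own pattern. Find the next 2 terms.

The terms cycle through 2 interleaved subsequences.
Stream A = 2, 7, 9, 16, 25: each term equals the sum of the previous two.
Stream B = -5, 15, -45, 135, -405: multiplying by -3 each time.
Term 11 comes from stream A (its 6th entry): 41.
The 12th slot belongs to stream B; its 6th term is 1215.

41, 1215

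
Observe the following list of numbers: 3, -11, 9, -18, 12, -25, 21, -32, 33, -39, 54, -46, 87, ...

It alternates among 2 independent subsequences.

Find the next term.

Split by position mod 2 into 2 tracks.
Track A = 3, 9, 12, 21, 33, 54, 87: each term equals the sum of the previous two.
Track B = -11, -18, -25, -32, -39, -46: arithmetic with common difference −7.
Term 14 comes from track B (its 7th entry): -53.

-53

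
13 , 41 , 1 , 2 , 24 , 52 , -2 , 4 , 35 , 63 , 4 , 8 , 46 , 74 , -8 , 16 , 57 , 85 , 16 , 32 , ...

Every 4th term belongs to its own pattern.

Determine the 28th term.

128

The terms cycle through 4 interleaved subsequences.
Stream A: 13, 24, 35, 46, 57 — arithmetic, step +11.
Stream B: 41, 52, 63, 74, 85 — adding 11 each time.
Stream C: 1, -2, 4, -8, 16 — multiplying by -2 each time.
Stream D: 2, 4, 8, 16, 32 — powers of 2.
Position 28 → stream D, term 7 = 128.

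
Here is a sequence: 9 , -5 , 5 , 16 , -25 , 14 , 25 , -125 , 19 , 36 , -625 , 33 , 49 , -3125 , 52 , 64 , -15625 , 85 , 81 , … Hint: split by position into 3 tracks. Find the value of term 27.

359

The terms cycle through 3 interleaved subsequences.
Track A: 9, 16, 25, 36, 49, 64, 81. Perfect squares starting at 3².
Track B: -5, -25, -125, -625, -3125, -15625. Multiplying by 5 each time.
Track C: 5, 14, 19, 33, 52, 85. Each term equals the sum of the previous two.
Position 27 falls in track C as its term 9, giving 359.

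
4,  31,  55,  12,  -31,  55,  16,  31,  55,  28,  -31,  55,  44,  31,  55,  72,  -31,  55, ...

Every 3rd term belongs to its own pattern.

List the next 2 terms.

Taking every 3rd term gives 3 separate tracks.
Track A is 4, 12, 16, 28, 44, 72, which is Fibonacci-style (each term is the sum of the two before it).
Track B is 31, -31, 31, -31, 31, -31, which is alternating ±31.
Track C is 55, 55, 55, 55, 55, 55, which is constant 55.
The 19th slot belongs to track A; its 7th term is 116.
Position 20 → track B, term 7 = 31.

116, 31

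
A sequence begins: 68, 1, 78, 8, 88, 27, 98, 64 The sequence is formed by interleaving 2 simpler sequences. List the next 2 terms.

Positions 1, 3, 5, … form one subsequence and positions 2, 4, 6, … form another.
Subsequence A = 68, 78, 88, 98: linear: a_n = 58 + 10·n.
Subsequence B = 1, 8, 27, 64: the cubes 1³, 2³, 3³, ….
The 9th slot belongs to subsequence A; its 5th term is 108.
Term 10 comes from subsequence B (its 5th entry): 125.

108, 125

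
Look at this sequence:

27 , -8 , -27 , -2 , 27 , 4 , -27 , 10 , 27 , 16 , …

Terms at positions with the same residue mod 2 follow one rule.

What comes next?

-27

Positions 1, 3, 5, … form one subsequence and positions 2, 4, 6, … form another.
Track A: 27, -27, 27, -27, 27 (oscillating between 27 and -27).
Track B: -8, -2, 4, 10, 16 (arithmetic with common difference +6).
Term 11 comes from track A (its 6th entry): -27.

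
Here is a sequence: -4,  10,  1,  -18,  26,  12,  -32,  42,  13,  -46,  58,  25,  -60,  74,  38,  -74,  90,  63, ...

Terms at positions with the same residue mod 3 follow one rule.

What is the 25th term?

Taking every 3rd term gives 3 separate tracks.
Track A is -4, -18, -32, -46, -60, -74, which is arithmetic with common difference −14.
Track B is 10, 26, 42, 58, 74, 90, which is arithmetic with common difference +16.
Track C is 1, 12, 13, 25, 38, 63, which is each term equals the sum of the previous two.
Position 25 falls in track A as its term 9, giving -116.

-116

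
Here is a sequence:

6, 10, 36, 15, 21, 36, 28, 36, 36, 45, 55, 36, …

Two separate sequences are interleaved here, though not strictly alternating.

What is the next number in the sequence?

66

The slot pattern repeats as AAB (period 3), so there are 2 interleaved tracks.
Subsequence A = 6, 10, 15, 21, 28, 36, 45, 55: triangular numbers starting at T_3.
Subsequence B = 36, 36, 36, 36: the constant sequence 36.
Position 13 → subsequence A, term 9 = 66.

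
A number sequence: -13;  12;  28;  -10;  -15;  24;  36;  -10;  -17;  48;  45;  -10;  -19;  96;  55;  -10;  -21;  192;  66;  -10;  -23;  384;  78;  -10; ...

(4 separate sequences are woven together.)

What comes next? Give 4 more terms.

-25, 768, 91, -10

Split by position mod 4: positions 1, 5, 9, … form one track, and each other residue class forms its own.
Stream A is -13, -15, -17, -19, -21, -23, which is arithmetic, step −2.
Stream B is 12, 24, 48, 96, 192, 384, which is geometric, ×2 each step.
Stream C is 28, 36, 45, 55, 66, 78, which is the triangular numbers T_7, T_8, ….
Stream D is -10, -10, -10, -10, -10, -10, which is constant -10.
Position 25 falls in stream A as its term 7, giving -25.
Position 26 → stream B, term 7 = 768.
Position 27 falls in stream C as its term 7, giving 91.
Position 28 falls in stream D as its term 7, giving -10.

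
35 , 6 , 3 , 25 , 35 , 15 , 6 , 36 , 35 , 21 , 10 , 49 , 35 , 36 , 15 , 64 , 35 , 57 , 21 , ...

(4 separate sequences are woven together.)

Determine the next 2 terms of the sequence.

Read the sequence 4 terms at a time; column i is its own pattern.
Track A = 35, 35, 35, 35, 35: always 35.
Track B = 6, 15, 21, 36, 57: Fibonacci-style (each term is the sum of the two before it).
Track C = 3, 6, 10, 15, 21: triangular numbers starting at T_2.
Track D = 25, 36, 49, 64: the squares 5², 6², 7², ….
The 20th slot belongs to track D; its 5th term is 81.
The 21st slot belongs to track A; its 6th term is 35.

81, 35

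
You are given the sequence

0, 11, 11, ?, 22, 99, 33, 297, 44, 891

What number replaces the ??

33

Odd-indexed and even-indexed terms follow separate rules.
Stream A: 0, 11, 22, 33, 44. Arithmetic, step +11.
Stream B: 11, ?, 99, 297, 891. Multiplying by 3 each time.
The gap is stream B's term 2; the rule gives 33.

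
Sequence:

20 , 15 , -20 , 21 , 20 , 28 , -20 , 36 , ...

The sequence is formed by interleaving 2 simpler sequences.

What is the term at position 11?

Taking every 2nd term gives 2 separate tracks.
Subsequence A: 20, -20, 20, -20 (oscillating between 20 and -20).
Subsequence B: 15, 21, 28, 36 (triangular numbers starting at T_5).
Position 11 falls in subsequence A as its term 6, giving -20.

-20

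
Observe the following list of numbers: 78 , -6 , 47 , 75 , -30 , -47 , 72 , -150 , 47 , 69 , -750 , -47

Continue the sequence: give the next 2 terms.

Split by position mod 3 into 3 tracks.
Track A: 78, 75, 72, 69 — arithmetic with common difference −3.
Track B: -6, -30, -150, -750 — geometric with ratio 5.
Track C: 47, -47, 47, -47 — oscillating between 47 and -47.
Term 13 comes from track A (its 5th entry): 66.
Position 14 falls in track B as its term 5, giving -3750.

66, -3750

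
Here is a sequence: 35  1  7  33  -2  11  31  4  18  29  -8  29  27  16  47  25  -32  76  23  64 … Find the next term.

123

Read the sequence 3 terms at a time; column i is its own pattern.
Track A = 35, 33, 31, 29, 27, 25, 23: subtracting 2 each time.
Track B = 1, -2, 4, -8, 16, -32, 64: multiplying by -2 each time.
Track C = 7, 11, 18, 29, 47, 76: a Fibonacci-like recurrence a_n = a_{n-1} + a_{n-2}.
Position 21 falls in track C as its term 7, giving 123.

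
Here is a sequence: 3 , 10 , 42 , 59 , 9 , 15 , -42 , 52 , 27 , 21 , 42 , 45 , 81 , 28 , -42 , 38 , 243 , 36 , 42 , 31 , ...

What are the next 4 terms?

The terms cycle through 4 interleaved subsequences.
Stream A = 3, 9, 27, 81, 243: powers of 3.
Stream B = 10, 15, 21, 28, 36: triangular numbers n(n+1)/2 for n = 4, 5, ….
Stream C = 42, -42, 42, -42, 42: alternating ±42.
Stream D = 59, 52, 45, 38, 31: arithmetic with common difference −7.
Term 21 comes from stream A (its 6th entry): 729.
Term 22 comes from stream B (its 6th entry): 45.
Position 23 falls in stream C as its term 6, giving -42.
Term 24 comes from stream D (its 6th entry): 24.

729, 45, -42, 24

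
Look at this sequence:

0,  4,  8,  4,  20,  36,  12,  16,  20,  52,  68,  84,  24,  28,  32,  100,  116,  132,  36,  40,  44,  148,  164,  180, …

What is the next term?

48

Positions follow the repeating pattern AAABBB; grouping by letter gives 2 tracks.
Track A: 0, 4, 8, 12, 16, 20, 24, 28, 32, 36, 40, 44 — linear: a_n = -4 + 4·n.
Track B: 4, 20, 36, 52, 68, 84, 100, 116, 132, 148, 164, 180 — arithmetic with common difference +16.
Position 25 falls in track A as its term 13, giving 48.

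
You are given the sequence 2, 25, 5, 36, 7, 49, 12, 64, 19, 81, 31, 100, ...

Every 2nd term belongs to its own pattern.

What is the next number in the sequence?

Split by position mod 2 into 2 tracks.
Track A: 2, 5, 7, 12, 19, 31 — Fibonacci-style (each term is the sum of the two before it).
Track B: 25, 36, 49, 64, 81, 100 — perfect squares starting at 5².
Position 13 → track A, term 7 = 50.

50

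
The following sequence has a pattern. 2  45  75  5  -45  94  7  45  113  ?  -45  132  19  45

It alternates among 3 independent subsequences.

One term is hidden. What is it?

12

Split by position mod 3 into 3 tracks.
Stream A is 2, 5, 7, ?, 19, which is Fibonacci-style (each term is the sum of the two before it).
Stream B is 45, -45, 45, -45, 45, which is oscillating between 45 and -45.
Stream C is 75, 94, 113, 132, which is adding 19 each time.
Filling stream A at index 4 by its rule yields 12.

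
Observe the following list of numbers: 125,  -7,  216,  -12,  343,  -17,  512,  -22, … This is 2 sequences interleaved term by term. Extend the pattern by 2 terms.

The terms cycle through 2 interleaved subsequences.
Track A is 125, 216, 343, 512, which is perfect cubes starting at 5³.
Track B is -7, -12, -17, -22, which is subtracting 5 each time.
Position 9 → track A, term 5 = 729.
Position 10 falls in track B as its term 5, giving -27.

729, -27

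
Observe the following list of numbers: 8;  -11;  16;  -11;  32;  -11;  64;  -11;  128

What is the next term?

-11

Odd-indexed and even-indexed terms follow separate rules.
Track A = 8, 16, 32, 64, 128: a geometric progression (common ratio 2).
Track B = -11, -11, -11, -11: constant -11.
Position 10 falls in track B as its term 5, giving -11.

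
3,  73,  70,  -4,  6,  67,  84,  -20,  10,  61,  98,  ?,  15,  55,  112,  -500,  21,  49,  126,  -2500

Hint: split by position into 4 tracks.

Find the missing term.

Taking every 4th term gives 4 separate tracks.
Track A: 3, 6, 10, 15, 21. The triangular numbers T_2, T_3, ….
Track B: 73, 67, 61, 55, 49. Linear: a_n = 79 − 6·n.
Track C: 70, 84, 98, 112, 126. Adding 14 each time.
Track D: -4, -20, ?, -500, -2500. Geometric with ratio 5.
Filling track D at index 3 by its rule yields -100.

-100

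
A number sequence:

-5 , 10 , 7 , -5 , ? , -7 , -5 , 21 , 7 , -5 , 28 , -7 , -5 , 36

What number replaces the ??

15

Split by position mod 3: positions 1, 4, 7, … form one track, and each other residue class forms its own.
Track A: -5, -5, -5, -5, -5 — the constant sequence -5.
Track B: 10, ?, 21, 28, 36 — triangular numbers starting at T_4.
Track C: 7, -7, 7, -7 — oscillating between 7 and -7.
So the missing entry in track B is 15.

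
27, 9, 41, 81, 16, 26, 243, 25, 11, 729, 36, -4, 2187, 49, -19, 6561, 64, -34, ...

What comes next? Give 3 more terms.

Split by position mod 3: positions 1, 4, 7, … form one track, and each other residue class forms its own.
Track A: 27, 81, 243, 729, 2187, 6561. Powers 3^3, 3^4, 3^5, ….
Track B: 9, 16, 25, 36, 49, 64. The squares 3², 4², 5², ….
Track C: 41, 26, 11, -4, -19, -34. Arithmetic with common difference −15.
Term 19 comes from track A (its 7th entry): 19683.
The 20th slot belongs to track B; its 7th term is 81.
The 21st slot belongs to track C; its 7th term is -49.

19683, 81, -49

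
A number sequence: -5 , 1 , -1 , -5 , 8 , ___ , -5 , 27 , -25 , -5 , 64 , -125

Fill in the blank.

-5

Taking every 3rd term gives 3 separate tracks.
Track A: -5, -5, -5, -5. The constant sequence -5.
Track B: 1, 8, 27, 64. Perfect cubes starting at 1³.
Track C: -1, ?, -25, -125. A geometric progression (common ratio 5).
So the missing entry in track C is -5.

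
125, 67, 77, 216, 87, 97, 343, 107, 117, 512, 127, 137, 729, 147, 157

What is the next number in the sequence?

Reading positions in blocks of 3 reveals the pattern ABB — 2 tracks woven together.
Track A = 125, 216, 343, 512, 729: the cubes 5³, 6³, 7³, ….
Track B = 67, 77, 87, 97, 107, 117, 127, 137, 147, 157: linear: a_n = 57 + 10·n.
Term 16 comes from track A (its 6th entry): 1000.

1000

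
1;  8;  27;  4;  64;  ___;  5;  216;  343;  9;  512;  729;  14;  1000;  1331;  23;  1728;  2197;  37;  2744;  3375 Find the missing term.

125

Reading positions in blocks of 3 reveals the pattern ABB — 2 tracks woven together.
Subsequence A: 1, 4, 5, 9, 14, 23, 37 (a Fibonacci-like recurrence a_n = a_{n-1} + a_{n-2}).
Subsequence B: 8, 27, 64, ?, 216, 343, 512, 729, 1000, 1331, 1728, 2197, 2744, 3375 (perfect cubes starting at 2³).
So the missing entry in subsequence B is 125.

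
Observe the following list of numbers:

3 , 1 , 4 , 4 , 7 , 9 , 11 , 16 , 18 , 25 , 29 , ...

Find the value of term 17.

123

The terms cycle through 2 interleaved subsequences.
Subsequence A: 3, 4, 7, 11, 18, 29 — Fibonacci-style (each term is the sum of the two before it).
Subsequence B: 1, 4, 9, 16, 25 — consecutive squares n² from n = 1.
The 17th slot belongs to subsequence A; its 9th term is 123.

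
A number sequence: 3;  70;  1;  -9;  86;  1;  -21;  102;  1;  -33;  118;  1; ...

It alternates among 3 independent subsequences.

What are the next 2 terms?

-45, 134

Split by position mod 3: positions 1, 4, 7, … form one track, and each other residue class forms its own.
Subsequence A: 3, -9, -21, -33. Arithmetic, step −12.
Subsequence B: 70, 86, 102, 118. Adding 16 each time.
Subsequence C: 1, 1, 1, 1. Constant 1.
Position 13 falls in subsequence A as its term 5, giving -45.
Term 14 comes from subsequence B (its 5th entry): 134.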